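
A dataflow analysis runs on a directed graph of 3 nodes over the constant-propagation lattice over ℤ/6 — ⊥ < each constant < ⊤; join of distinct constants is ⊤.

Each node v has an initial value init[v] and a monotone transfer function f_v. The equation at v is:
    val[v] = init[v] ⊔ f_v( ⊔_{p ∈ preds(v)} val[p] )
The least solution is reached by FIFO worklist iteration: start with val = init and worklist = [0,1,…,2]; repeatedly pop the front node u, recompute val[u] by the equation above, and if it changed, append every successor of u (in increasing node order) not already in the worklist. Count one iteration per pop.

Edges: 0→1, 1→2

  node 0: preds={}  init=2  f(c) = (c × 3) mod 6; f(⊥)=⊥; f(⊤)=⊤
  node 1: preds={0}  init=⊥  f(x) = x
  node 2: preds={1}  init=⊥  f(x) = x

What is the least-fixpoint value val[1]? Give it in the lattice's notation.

Iteration log — 3 steps:
  step 1. node 0  ⊔preds=⊥  new=2  stable
  step 2. node 1  ⊔preds=2  new=2  old=⊥  +wl: 
  step 3. node 2  ⊔preds=2  new=2  old=⊥  +wl: 

Least fixpoint reached:
  node 0: 2
  node 1: 2
  node 2: 2

2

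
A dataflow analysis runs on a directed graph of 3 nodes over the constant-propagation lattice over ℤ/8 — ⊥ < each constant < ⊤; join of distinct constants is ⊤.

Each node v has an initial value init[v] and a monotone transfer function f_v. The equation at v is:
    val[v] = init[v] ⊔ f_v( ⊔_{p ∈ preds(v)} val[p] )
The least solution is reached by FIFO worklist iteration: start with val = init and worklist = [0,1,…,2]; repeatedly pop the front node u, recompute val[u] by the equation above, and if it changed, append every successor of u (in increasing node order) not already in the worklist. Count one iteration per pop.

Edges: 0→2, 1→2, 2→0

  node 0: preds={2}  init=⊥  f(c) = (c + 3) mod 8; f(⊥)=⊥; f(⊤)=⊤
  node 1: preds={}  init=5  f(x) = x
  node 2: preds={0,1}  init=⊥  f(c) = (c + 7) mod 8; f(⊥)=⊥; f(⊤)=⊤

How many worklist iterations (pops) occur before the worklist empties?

7

Iteration log — 7 steps:
  step 1. node 0  ⊔preds=⊥  new=⊥  stable
  step 2. node 1  ⊔preds=⊥  new=5  stable
  step 3. node 2  ⊔preds=5  new=4  old=⊥  +wl: 0
  step 4. node 0  ⊔preds=4  new=7  old=⊥  +wl: 2
  step 5. node 2  ⊔preds=⊤  new=⊤  old=4  +wl: 0
  step 6. node 0  ⊔preds=⊤  new=⊤  old=7  +wl: 2
  step 7. node 2  ⊔preds=⊤  new=⊤  stable

Least fixpoint reached:
  node 0: ⊤
  node 1: 5
  node 2: ⊤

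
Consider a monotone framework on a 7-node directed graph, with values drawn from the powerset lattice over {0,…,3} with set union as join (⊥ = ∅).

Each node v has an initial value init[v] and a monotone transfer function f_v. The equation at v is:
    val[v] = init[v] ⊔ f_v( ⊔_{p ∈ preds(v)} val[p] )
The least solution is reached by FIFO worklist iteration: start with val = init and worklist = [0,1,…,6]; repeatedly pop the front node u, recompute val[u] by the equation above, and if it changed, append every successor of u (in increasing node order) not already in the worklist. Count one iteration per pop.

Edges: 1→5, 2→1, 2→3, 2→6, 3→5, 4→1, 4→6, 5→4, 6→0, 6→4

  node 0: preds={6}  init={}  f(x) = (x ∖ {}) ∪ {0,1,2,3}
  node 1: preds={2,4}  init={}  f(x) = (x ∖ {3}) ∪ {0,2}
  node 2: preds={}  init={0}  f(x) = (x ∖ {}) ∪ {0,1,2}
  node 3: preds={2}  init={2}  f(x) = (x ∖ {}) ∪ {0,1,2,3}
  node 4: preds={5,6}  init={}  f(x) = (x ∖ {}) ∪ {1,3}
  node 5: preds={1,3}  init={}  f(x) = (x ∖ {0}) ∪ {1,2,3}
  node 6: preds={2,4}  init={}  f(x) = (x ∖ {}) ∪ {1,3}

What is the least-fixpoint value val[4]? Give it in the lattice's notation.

Worklist (13 pops):
  #1 pop 0: in={} → {0,1,2,3} (was {}); enqueue []
  #2 pop 1: in={0} → {0,2} (was {}); enqueue []
  #3 pop 2: in={} → {0,1,2} (was {0}); enqueue [1]
  #4 pop 3: in={0,1,2} → {0,1,2,3} (was {2}); enqueue []
  #5 pop 4: in={} → {1,3} (was {}); enqueue []
  #6 pop 5: in={0,1,2,3} → {1,2,3} (was {}); enqueue [4]
  #7 pop 6: in={0,1,2,3} → {0,1,2,3} (was {}); enqueue [0]
  #8 pop 1: in={0,1,2,3} → {0,1,2} (was {0,2}); enqueue [5]
  #9 pop 4: in={0,1,2,3} → {0,1,2,3} (was {1,3}); enqueue [1,6]
  #10 pop 0: in={0,1,2,3} → {0,1,2,3} (no change)
  #11 pop 5: in={0,1,2,3} → {1,2,3} (no change)
  #12 pop 1: in={0,1,2,3} → {0,1,2} (no change)
  #13 pop 6: in={0,1,2,3} → {0,1,2,3} (no change)

Fixpoint:
  val[0] = {0,1,2,3}
  val[1] = {0,1,2}
  val[2] = {0,1,2}
  val[3] = {0,1,2,3}
  val[4] = {0,1,2,3}
  val[5] = {1,2,3}
  val[6] = {0,1,2,3}

{0,1,2,3}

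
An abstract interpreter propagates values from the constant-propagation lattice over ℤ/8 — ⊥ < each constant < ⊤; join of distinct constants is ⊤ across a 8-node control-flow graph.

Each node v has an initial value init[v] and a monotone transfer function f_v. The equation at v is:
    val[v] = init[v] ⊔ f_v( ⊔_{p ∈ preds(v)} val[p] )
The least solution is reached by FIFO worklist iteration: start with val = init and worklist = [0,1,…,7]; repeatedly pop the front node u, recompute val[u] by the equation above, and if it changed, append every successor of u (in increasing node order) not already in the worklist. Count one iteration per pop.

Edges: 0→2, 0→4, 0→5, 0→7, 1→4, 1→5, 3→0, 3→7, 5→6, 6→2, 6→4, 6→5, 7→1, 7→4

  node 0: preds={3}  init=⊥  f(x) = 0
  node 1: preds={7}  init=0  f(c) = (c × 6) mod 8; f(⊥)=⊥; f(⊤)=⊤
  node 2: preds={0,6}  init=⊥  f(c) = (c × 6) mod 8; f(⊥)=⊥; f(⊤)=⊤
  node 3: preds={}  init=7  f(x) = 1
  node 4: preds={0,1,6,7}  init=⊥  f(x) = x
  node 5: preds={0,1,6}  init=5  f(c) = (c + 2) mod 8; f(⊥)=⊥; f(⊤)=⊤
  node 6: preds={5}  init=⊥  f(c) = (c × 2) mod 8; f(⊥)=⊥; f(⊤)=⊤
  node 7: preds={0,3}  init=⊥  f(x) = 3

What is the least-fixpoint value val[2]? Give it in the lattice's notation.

Trace (15 dequeues):
  [1] u=0 | in 7 | out 0 | prev ⊥ | push {}
  [2] u=1 | in ⊥ | out 0 | ==
  [3] u=2 | in 0 | out 0 | prev ⊥ | push {}
  [4] u=3 | in ⊥ | out ⊤ | prev 7 | push {0}
  [5] u=4 | in 0 | out 0 | prev ⊥ | push {}
  [6] u=5 | in 0 | out ⊤ | prev 5 | push {}
  [7] u=6 | in ⊤ | out ⊤ | prev ⊥ | push {2,4,5}
  [8] u=7 | in ⊤ | out 3 | prev ⊥ | push {1}
  [9] u=0 | in ⊤ | out 0 | ==
  [10] u=2 | in ⊤ | out ⊤ | prev 0 | push {}
  [11] u=4 | in ⊤ | out ⊤ | prev 0 | push {}
  [12] u=5 | in ⊤ | out ⊤ | ==
  [13] u=1 | in 3 | out ⊤ | prev 0 | push {4,5}
  [14] u=4 | in ⊤ | out ⊤ | ==
  [15] u=5 | in ⊤ | out ⊤ | ==

Converged values:
  [0] 0
  [1] ⊤
  [2] ⊤
  [3] ⊤
  [4] ⊤
  [5] ⊤
  [6] ⊤
  [7] 3

⊤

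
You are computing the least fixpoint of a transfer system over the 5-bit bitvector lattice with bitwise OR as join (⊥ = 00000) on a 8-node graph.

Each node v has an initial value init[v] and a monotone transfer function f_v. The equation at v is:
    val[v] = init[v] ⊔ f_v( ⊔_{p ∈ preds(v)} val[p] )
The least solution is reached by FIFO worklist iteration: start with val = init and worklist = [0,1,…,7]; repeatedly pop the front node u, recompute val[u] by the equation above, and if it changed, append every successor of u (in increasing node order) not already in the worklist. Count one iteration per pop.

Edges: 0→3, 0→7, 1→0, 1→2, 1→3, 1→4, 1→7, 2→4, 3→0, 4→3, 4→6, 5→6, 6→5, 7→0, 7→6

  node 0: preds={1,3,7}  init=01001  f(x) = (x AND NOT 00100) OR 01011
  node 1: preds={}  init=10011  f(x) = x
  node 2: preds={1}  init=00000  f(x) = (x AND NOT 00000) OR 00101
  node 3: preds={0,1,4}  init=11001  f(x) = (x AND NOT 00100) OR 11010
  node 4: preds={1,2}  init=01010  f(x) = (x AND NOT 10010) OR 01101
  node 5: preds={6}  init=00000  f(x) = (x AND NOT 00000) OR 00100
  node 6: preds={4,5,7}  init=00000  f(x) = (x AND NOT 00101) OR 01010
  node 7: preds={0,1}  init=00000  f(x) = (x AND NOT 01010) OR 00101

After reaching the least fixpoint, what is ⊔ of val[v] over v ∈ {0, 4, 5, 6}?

Iteration log — 14 steps:
  step 1. node 0  ⊔preds=11011  new=11011  old=01001  +wl: 
  step 2. node 1  ⊔preds=00000  new=10011  stable
  step 3. node 2  ⊔preds=10011  new=10111  old=00000  +wl: 
  step 4. node 3  ⊔preds=11011  new=11011  old=11001  +wl: 0
  step 5. node 4  ⊔preds=10111  new=01111  old=01010  +wl: 3
  step 6. node 5  ⊔preds=00000  new=00100  old=00000  +wl: 
  step 7. node 6  ⊔preds=01111  new=01010  old=00000  +wl: 5
  step 8. node 7  ⊔preds=11011  new=10101  old=00000  +wl: 6
  step 9. node 0  ⊔preds=11111  new=11011  stable
  step 10. node 3  ⊔preds=11111  new=11011  stable
  step 11. node 5  ⊔preds=01010  new=01110  old=00100  +wl: 
  step 12. node 6  ⊔preds=11111  new=11010  old=01010  +wl: 5
  step 13. node 5  ⊔preds=11010  new=11110  old=01110  +wl: 6
  step 14. node 6  ⊔preds=11111  new=11010  stable

Least fixpoint reached:
  node 0: 11011
  node 1: 10011
  node 2: 10111
  node 3: 11011
  node 4: 01111
  node 5: 11110
  node 6: 11010
  node 7: 10101

11111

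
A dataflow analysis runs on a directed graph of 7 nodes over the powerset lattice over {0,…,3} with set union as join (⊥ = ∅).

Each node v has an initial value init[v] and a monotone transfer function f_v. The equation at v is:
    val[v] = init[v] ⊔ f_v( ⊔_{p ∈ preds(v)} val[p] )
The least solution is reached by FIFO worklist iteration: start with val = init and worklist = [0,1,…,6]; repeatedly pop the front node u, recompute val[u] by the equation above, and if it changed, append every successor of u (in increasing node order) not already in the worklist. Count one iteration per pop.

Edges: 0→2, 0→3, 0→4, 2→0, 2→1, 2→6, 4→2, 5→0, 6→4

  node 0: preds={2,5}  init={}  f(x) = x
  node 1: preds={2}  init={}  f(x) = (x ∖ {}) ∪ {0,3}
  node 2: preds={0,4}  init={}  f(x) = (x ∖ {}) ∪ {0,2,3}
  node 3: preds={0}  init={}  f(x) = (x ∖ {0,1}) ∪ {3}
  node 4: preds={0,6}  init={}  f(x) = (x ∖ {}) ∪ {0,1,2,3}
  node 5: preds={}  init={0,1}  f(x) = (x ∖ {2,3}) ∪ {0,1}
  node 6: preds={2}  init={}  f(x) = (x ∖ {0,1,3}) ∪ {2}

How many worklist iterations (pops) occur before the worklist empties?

12

Worklist (12 pops):
  #1 pop 0: in={0,1} → {0,1} (was {}); enqueue []
  #2 pop 1: in={} → {0,3} (was {}); enqueue []
  #3 pop 2: in={0,1} → {0,1,2,3} (was {}); enqueue [0,1]
  #4 pop 3: in={0,1} → {3} (was {}); enqueue []
  #5 pop 4: in={0,1} → {0,1,2,3} (was {}); enqueue [2]
  #6 pop 5: in={} → {0,1} (no change)
  #7 pop 6: in={0,1,2,3} → {2} (was {}); enqueue [4]
  #8 pop 0: in={0,1,2,3} → {0,1,2,3} (was {0,1}); enqueue [3]
  #9 pop 1: in={0,1,2,3} → {0,1,2,3} (was {0,3}); enqueue []
  #10 pop 2: in={0,1,2,3} → {0,1,2,3} (no change)
  #11 pop 4: in={0,1,2,3} → {0,1,2,3} (no change)
  #12 pop 3: in={0,1,2,3} → {2,3} (was {3}); enqueue []

Fixpoint:
  val[0] = {0,1,2,3}
  val[1] = {0,1,2,3}
  val[2] = {0,1,2,3}
  val[3] = {2,3}
  val[4] = {0,1,2,3}
  val[5] = {0,1}
  val[6] = {2}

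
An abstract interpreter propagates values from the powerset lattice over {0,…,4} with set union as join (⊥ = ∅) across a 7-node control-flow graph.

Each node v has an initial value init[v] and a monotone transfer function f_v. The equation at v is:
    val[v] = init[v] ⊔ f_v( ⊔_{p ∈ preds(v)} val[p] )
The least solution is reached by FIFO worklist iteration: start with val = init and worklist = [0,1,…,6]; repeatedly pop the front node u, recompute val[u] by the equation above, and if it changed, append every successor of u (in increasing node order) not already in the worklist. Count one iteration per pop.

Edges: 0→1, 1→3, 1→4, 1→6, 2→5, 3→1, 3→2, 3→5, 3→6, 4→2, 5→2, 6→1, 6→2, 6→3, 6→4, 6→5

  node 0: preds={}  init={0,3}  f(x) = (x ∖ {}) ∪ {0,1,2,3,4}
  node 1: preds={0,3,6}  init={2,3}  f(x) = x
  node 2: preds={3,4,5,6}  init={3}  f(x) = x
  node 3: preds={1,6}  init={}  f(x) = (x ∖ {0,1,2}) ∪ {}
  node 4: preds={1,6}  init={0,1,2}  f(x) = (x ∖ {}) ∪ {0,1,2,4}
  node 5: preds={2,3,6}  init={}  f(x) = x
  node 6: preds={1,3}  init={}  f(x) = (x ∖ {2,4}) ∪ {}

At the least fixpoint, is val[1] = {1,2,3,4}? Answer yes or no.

no

Iteration log — 12 steps:
  step 1. node 0  ⊔preds={}  new={0,1,2,3,4}  old={0,3}  +wl: 
  step 2. node 1  ⊔preds={0,1,2,3,4}  new={0,1,2,3,4}  old={2,3}  +wl: 
  step 3. node 2  ⊔preds={0,1,2}  new={0,1,2,3}  old={3}  +wl: 
  step 4. node 3  ⊔preds={0,1,2,3,4}  new={3,4}  old={}  +wl: 1,2
  step 5. node 4  ⊔preds={0,1,2,3,4}  new={0,1,2,3,4}  old={0,1,2}  +wl: 
  step 6. node 5  ⊔preds={0,1,2,3,4}  new={0,1,2,3,4}  old={}  +wl: 
  step 7. node 6  ⊔preds={0,1,2,3,4}  new={0,1,3}  old={}  +wl: 3,4,5
  step 8. node 1  ⊔preds={0,1,2,3,4}  new={0,1,2,3,4}  stable
  step 9. node 2  ⊔preds={0,1,2,3,4}  new={0,1,2,3,4}  old={0,1,2,3}  +wl: 
  step 10. node 3  ⊔preds={0,1,2,3,4}  new={3,4}  stable
  step 11. node 4  ⊔preds={0,1,2,3,4}  new={0,1,2,3,4}  stable
  step 12. node 5  ⊔preds={0,1,2,3,4}  new={0,1,2,3,4}  stable

Least fixpoint reached:
  node 0: {0,1,2,3,4}
  node 1: {0,1,2,3,4}
  node 2: {0,1,2,3,4}
  node 3: {3,4}
  node 4: {0,1,2,3,4}
  node 5: {0,1,2,3,4}
  node 6: {0,1,3}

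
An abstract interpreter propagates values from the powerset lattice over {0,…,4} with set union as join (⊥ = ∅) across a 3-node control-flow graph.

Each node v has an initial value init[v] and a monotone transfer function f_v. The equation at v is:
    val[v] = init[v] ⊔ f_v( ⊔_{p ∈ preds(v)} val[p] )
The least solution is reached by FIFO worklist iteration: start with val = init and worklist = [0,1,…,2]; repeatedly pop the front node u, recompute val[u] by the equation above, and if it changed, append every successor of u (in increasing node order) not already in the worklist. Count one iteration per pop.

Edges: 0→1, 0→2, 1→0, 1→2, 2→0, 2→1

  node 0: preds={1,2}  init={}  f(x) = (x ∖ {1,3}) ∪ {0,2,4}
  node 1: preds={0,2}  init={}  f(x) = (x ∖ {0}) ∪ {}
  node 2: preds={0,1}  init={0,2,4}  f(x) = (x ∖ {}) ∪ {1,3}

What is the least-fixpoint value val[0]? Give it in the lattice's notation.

{0,2,4}

Trace (7 dequeues):
  [1] u=0 | in {0,2,4} | out {0,2,4} | prev {} | push {}
  [2] u=1 | in {0,2,4} | out {2,4} | prev {} | push {0}
  [3] u=2 | in {0,2,4} | out {0,1,2,3,4} | prev {0,2,4} | push {1}
  [4] u=0 | in {0,1,2,3,4} | out {0,2,4} | ==
  [5] u=1 | in {0,1,2,3,4} | out {1,2,3,4} | prev {2,4} | push {0,2}
  [6] u=0 | in {0,1,2,3,4} | out {0,2,4} | ==
  [7] u=2 | in {0,1,2,3,4} | out {0,1,2,3,4} | ==

Converged values:
  [0] {0,2,4}
  [1] {1,2,3,4}
  [2] {0,1,2,3,4}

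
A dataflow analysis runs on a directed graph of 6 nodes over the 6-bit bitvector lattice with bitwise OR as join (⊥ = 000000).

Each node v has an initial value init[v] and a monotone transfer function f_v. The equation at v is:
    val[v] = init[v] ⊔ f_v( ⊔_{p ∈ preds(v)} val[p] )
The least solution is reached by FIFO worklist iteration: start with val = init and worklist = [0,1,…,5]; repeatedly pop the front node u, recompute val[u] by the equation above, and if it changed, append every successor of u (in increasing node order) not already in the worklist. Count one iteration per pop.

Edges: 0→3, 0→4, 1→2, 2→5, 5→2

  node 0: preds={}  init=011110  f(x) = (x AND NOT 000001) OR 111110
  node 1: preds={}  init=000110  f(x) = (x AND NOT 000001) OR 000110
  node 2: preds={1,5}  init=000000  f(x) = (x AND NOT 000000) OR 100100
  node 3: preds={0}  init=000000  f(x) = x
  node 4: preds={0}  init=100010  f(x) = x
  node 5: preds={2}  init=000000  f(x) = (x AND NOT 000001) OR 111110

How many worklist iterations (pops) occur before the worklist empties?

Iteration log — 8 steps:
  step 1. node 0  ⊔preds=000000  new=111110  old=011110  +wl: 
  step 2. node 1  ⊔preds=000000  new=000110  stable
  step 3. node 2  ⊔preds=000110  new=100110  old=000000  +wl: 
  step 4. node 3  ⊔preds=111110  new=111110  old=000000  +wl: 
  step 5. node 4  ⊔preds=111110  new=111110  old=100010  +wl: 
  step 6. node 5  ⊔preds=100110  new=111110  old=000000  +wl: 2
  step 7. node 2  ⊔preds=111110  new=111110  old=100110  +wl: 5
  step 8. node 5  ⊔preds=111110  new=111110  stable

Least fixpoint reached:
  node 0: 111110
  node 1: 000110
  node 2: 111110
  node 3: 111110
  node 4: 111110
  node 5: 111110

8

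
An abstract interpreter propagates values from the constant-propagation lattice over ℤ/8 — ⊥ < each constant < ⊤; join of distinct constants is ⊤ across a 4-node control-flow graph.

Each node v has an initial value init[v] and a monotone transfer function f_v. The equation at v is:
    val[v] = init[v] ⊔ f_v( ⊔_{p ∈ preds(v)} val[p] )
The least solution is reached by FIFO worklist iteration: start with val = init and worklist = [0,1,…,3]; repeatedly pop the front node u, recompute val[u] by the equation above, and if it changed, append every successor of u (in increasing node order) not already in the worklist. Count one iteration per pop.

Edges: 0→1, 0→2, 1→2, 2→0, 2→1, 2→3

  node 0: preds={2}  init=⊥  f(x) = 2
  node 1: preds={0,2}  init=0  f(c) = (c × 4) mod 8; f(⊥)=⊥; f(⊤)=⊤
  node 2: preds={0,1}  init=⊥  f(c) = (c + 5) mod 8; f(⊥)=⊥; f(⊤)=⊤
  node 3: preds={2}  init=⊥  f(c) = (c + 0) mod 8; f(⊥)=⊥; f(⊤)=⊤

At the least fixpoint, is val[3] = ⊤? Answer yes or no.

Worklist (7 pops):
  #1 pop 0: in=⊥ → 2 (was ⊥); enqueue []
  #2 pop 1: in=2 → 0 (no change)
  #3 pop 2: in=⊤ → ⊤ (was ⊥); enqueue [0,1]
  #4 pop 3: in=⊤ → ⊤ (was ⊥); enqueue []
  #5 pop 0: in=⊤ → 2 (no change)
  #6 pop 1: in=⊤ → ⊤ (was 0); enqueue [2]
  #7 pop 2: in=⊤ → ⊤ (no change)

Fixpoint:
  val[0] = 2
  val[1] = ⊤
  val[2] = ⊤
  val[3] = ⊤

yes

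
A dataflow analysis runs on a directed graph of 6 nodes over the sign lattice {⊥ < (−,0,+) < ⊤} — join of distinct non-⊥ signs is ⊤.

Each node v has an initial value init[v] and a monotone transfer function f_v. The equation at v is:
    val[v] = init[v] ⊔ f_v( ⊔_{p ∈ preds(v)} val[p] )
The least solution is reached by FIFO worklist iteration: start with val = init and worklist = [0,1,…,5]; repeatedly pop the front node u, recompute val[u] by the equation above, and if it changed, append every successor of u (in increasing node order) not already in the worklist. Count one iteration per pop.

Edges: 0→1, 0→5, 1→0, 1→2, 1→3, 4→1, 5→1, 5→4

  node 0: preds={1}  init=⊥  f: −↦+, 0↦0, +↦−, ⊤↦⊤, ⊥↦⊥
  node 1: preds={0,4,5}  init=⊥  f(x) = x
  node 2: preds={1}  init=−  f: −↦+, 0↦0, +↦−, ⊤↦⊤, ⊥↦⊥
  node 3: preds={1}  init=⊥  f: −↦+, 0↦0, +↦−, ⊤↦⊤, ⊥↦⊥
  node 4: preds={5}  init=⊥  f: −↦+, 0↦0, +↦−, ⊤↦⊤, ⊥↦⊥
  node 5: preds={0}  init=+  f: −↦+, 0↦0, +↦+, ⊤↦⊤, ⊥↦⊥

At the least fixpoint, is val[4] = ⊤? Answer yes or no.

yes

Iteration log — 17 steps:
  step 1. node 0  ⊔preds=⊥  new=⊥  stable
  step 2. node 1  ⊔preds=+  new=+  old=⊥  +wl: 0
  step 3. node 2  ⊔preds=+  new=−  stable
  step 4. node 3  ⊔preds=+  new=−  old=⊥  +wl: 
  step 5. node 4  ⊔preds=+  new=−  old=⊥  +wl: 1
  step 6. node 5  ⊔preds=⊥  new=+  stable
  step 7. node 0  ⊔preds=+  new=−  old=⊥  +wl: 5
  step 8. node 1  ⊔preds=⊤  new=⊤  old=+  +wl: 0,2,3
  step 9. node 5  ⊔preds=−  new=+  stable
  step 10. node 0  ⊔preds=⊤  new=⊤  old=−  +wl: 1,5
  step 11. node 2  ⊔preds=⊤  new=⊤  old=−  +wl: 
  step 12. node 3  ⊔preds=⊤  new=⊤  old=−  +wl: 
  step 13. node 1  ⊔preds=⊤  new=⊤  stable
  step 14. node 5  ⊔preds=⊤  new=⊤  old=+  +wl: 1,4
  step 15. node 1  ⊔preds=⊤  new=⊤  stable
  step 16. node 4  ⊔preds=⊤  new=⊤  old=−  +wl: 1
  step 17. node 1  ⊔preds=⊤  new=⊤  stable

Least fixpoint reached:
  node 0: ⊤
  node 1: ⊤
  node 2: ⊤
  node 3: ⊤
  node 4: ⊤
  node 5: ⊤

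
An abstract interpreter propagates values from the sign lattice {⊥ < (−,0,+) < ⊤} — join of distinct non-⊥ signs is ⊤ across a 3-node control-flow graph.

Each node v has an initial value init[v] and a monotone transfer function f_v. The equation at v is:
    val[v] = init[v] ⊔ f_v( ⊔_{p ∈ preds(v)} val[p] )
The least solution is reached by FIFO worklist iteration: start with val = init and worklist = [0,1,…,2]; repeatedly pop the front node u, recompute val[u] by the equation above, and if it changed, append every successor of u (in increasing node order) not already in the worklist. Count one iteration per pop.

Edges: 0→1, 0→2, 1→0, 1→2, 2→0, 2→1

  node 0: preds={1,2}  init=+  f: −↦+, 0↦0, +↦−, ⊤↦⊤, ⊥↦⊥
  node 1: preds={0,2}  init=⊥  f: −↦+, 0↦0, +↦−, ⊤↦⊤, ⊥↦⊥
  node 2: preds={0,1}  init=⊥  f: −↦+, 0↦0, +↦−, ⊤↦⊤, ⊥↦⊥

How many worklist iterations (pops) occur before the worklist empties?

7

Iteration log — 7 steps:
  step 1. node 0  ⊔preds=⊥  new=+  stable
  step 2. node 1  ⊔preds=+  new=−  old=⊥  +wl: 0
  step 3. node 2  ⊔preds=⊤  new=⊤  old=⊥  +wl: 1
  step 4. node 0  ⊔preds=⊤  new=⊤  old=+  +wl: 2
  step 5. node 1  ⊔preds=⊤  new=⊤  old=−  +wl: 0
  step 6. node 2  ⊔preds=⊤  new=⊤  stable
  step 7. node 0  ⊔preds=⊤  new=⊤  stable

Least fixpoint reached:
  node 0: ⊤
  node 1: ⊤
  node 2: ⊤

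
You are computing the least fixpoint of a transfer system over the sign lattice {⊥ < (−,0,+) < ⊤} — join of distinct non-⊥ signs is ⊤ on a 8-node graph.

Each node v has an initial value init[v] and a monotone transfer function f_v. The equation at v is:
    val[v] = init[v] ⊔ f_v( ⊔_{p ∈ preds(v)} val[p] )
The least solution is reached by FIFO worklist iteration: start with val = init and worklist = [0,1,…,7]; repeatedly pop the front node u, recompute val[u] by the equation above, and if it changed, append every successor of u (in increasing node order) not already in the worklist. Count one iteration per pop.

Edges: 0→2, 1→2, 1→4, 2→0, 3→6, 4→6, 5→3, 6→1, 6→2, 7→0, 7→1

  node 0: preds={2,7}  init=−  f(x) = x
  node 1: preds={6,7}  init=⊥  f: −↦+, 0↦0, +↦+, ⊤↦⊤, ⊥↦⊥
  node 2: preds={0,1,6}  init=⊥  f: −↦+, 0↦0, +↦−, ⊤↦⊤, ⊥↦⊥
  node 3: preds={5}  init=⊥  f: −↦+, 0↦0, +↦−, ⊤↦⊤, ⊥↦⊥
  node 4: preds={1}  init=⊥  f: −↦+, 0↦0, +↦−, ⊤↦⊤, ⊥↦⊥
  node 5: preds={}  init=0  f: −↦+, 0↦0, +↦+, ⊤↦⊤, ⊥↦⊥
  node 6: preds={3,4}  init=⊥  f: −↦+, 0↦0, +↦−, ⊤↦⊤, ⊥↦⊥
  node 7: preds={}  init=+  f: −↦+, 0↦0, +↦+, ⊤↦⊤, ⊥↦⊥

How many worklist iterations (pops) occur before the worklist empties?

Worklist (13 pops):
  #1 pop 0: in=+ → ⊤ (was −); enqueue []
  #2 pop 1: in=+ → + (was ⊥); enqueue []
  #3 pop 2: in=⊤ → ⊤ (was ⊥); enqueue [0]
  #4 pop 3: in=0 → 0 (was ⊥); enqueue []
  #5 pop 4: in=+ → − (was ⊥); enqueue []
  #6 pop 5: in=⊥ → 0 (no change)
  #7 pop 6: in=⊤ → ⊤ (was ⊥); enqueue [1,2]
  #8 pop 7: in=⊥ → + (no change)
  #9 pop 0: in=⊤ → ⊤ (no change)
  #10 pop 1: in=⊤ → ⊤ (was +); enqueue [4]
  #11 pop 2: in=⊤ → ⊤ (no change)
  #12 pop 4: in=⊤ → ⊤ (was −); enqueue [6]
  #13 pop 6: in=⊤ → ⊤ (no change)

Fixpoint:
  val[0] = ⊤
  val[1] = ⊤
  val[2] = ⊤
  val[3] = 0
  val[4] = ⊤
  val[5] = 0
  val[6] = ⊤
  val[7] = +

13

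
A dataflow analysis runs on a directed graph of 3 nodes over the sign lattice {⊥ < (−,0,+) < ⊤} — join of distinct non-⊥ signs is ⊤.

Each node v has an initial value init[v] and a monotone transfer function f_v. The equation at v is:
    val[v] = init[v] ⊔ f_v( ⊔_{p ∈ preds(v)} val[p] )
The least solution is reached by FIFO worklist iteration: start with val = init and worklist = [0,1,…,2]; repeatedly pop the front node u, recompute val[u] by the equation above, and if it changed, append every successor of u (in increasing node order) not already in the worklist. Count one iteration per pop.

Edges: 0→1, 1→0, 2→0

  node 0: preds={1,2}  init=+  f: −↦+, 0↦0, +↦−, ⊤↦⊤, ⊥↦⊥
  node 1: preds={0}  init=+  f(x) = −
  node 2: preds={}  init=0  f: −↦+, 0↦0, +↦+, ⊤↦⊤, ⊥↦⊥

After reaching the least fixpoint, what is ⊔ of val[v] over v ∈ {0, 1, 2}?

⊤

Iteration log — 4 steps:
  step 1. node 0  ⊔preds=⊤  new=⊤  old=+  +wl: 
  step 2. node 1  ⊔preds=⊤  new=⊤  old=+  +wl: 0
  step 3. node 2  ⊔preds=⊥  new=0  stable
  step 4. node 0  ⊔preds=⊤  new=⊤  stable

Least fixpoint reached:
  node 0: ⊤
  node 1: ⊤
  node 2: 0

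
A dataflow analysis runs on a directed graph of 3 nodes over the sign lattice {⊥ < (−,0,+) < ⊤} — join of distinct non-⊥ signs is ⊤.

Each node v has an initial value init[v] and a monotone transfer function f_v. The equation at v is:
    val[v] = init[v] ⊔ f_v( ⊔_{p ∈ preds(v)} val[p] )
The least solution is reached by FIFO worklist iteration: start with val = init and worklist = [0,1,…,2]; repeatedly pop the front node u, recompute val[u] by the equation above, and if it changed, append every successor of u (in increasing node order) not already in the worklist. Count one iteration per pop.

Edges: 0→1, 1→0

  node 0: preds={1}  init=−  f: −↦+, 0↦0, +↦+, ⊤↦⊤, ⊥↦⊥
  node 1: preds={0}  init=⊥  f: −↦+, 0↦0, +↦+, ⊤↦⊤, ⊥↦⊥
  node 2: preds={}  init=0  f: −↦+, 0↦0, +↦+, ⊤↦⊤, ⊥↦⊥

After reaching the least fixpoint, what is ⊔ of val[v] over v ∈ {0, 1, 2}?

⊤

Trace (6 dequeues):
  [1] u=0 | in ⊥ | out − | ==
  [2] u=1 | in − | out + | prev ⊥ | push {0}
  [3] u=2 | in ⊥ | out 0 | ==
  [4] u=0 | in + | out ⊤ | prev − | push {1}
  [5] u=1 | in ⊤ | out ⊤ | prev + | push {0}
  [6] u=0 | in ⊤ | out ⊤ | ==

Converged values:
  [0] ⊤
  [1] ⊤
  [2] 0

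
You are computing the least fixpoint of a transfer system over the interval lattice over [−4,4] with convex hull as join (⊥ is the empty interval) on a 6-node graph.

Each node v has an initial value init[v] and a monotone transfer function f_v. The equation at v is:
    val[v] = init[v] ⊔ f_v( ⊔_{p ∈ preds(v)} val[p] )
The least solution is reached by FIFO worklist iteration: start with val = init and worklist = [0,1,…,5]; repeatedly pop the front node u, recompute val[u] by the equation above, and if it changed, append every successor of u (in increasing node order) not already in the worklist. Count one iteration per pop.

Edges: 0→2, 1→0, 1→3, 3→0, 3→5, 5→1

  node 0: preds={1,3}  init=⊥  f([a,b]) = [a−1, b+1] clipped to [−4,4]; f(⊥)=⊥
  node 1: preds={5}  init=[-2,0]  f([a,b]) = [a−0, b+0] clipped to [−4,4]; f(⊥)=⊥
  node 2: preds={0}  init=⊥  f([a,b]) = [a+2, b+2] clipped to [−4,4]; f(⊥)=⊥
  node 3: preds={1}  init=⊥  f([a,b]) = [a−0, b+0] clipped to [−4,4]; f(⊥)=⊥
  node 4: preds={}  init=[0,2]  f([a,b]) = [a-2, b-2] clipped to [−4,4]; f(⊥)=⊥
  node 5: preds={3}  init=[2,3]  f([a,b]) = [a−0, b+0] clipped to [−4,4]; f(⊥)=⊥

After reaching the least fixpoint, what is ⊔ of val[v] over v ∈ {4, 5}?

[-2,3]

Iteration log — 9 steps:
  step 1. node 0  ⊔preds=[-2,0]  new=[-3,1]  old=⊥  +wl: 
  step 2. node 1  ⊔preds=[2,3]  new=[-2,3]  old=[-2,0]  +wl: 0
  step 3. node 2  ⊔preds=[-3,1]  new=[-1,3]  old=⊥  +wl: 
  step 4. node 3  ⊔preds=[-2,3]  new=[-2,3]  old=⊥  +wl: 
  step 5. node 4  ⊔preds=⊥  new=[0,2]  stable
  step 6. node 5  ⊔preds=[-2,3]  new=[-2,3]  old=[2,3]  +wl: 1
  step 7. node 0  ⊔preds=[-2,3]  new=[-3,4]  old=[-3,1]  +wl: 2
  step 8. node 1  ⊔preds=[-2,3]  new=[-2,3]  stable
  step 9. node 2  ⊔preds=[-3,4]  new=[-1,4]  old=[-1,3]  +wl: 

Least fixpoint reached:
  node 0: [-3,4]
  node 1: [-2,3]
  node 2: [-1,4]
  node 3: [-2,3]
  node 4: [0,2]
  node 5: [-2,3]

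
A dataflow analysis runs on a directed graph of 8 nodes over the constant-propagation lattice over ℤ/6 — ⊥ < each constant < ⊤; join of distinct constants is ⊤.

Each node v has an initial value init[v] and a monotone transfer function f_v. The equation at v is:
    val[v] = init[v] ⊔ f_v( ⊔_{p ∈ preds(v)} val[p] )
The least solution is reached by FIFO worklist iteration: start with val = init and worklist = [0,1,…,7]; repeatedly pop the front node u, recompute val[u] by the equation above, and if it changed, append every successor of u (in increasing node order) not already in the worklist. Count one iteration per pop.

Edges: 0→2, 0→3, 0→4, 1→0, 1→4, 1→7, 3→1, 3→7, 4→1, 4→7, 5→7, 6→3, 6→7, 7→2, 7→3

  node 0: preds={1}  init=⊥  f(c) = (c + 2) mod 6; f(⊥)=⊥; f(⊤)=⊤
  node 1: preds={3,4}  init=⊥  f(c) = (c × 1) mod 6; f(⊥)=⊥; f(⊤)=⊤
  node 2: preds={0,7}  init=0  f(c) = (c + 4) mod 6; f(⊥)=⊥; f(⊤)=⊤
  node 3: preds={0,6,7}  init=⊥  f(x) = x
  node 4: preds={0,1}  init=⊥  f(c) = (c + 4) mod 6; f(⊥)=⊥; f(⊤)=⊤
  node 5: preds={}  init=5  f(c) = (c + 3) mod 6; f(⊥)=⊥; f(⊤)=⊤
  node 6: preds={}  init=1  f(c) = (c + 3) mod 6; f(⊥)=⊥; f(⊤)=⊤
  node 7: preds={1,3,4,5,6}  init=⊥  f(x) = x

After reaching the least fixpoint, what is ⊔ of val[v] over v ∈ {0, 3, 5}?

⊤

Trace (22 dequeues):
  [1] u=0 | in ⊥ | out ⊥ | ==
  [2] u=1 | in ⊥ | out ⊥ | ==
  [3] u=2 | in ⊥ | out 0 | ==
  [4] u=3 | in 1 | out 1 | prev ⊥ | push {1}
  [5] u=4 | in ⊥ | out ⊥ | ==
  [6] u=5 | in ⊥ | out 5 | ==
  [7] u=6 | in ⊥ | out 1 | ==
  [8] u=7 | in ⊤ | out ⊤ | prev ⊥ | push {2,3}
  [9] u=1 | in 1 | out 1 | prev ⊥ | push {0,4,7}
  [10] u=2 | in ⊤ | out ⊤ | prev 0 | push {}
  [11] u=3 | in ⊤ | out ⊤ | prev 1 | push {1}
  [12] u=0 | in 1 | out 3 | prev ⊥ | push {2,3}
  [13] u=4 | in ⊤ | out ⊤ | prev ⊥ | push {}
  [14] u=7 | in ⊤ | out ⊤ | ==
  [15] u=1 | in ⊤ | out ⊤ | prev 1 | push {0,4,7}
  [16] u=2 | in ⊤ | out ⊤ | ==
  [17] u=3 | in ⊤ | out ⊤ | ==
  [18] u=0 | in ⊤ | out ⊤ | prev 3 | push {2,3}
  [19] u=4 | in ⊤ | out ⊤ | ==
  [20] u=7 | in ⊤ | out ⊤ | ==
  [21] u=2 | in ⊤ | out ⊤ | ==
  [22] u=3 | in ⊤ | out ⊤ | ==

Converged values:
  [0] ⊤
  [1] ⊤
  [2] ⊤
  [3] ⊤
  [4] ⊤
  [5] 5
  [6] 1
  [7] ⊤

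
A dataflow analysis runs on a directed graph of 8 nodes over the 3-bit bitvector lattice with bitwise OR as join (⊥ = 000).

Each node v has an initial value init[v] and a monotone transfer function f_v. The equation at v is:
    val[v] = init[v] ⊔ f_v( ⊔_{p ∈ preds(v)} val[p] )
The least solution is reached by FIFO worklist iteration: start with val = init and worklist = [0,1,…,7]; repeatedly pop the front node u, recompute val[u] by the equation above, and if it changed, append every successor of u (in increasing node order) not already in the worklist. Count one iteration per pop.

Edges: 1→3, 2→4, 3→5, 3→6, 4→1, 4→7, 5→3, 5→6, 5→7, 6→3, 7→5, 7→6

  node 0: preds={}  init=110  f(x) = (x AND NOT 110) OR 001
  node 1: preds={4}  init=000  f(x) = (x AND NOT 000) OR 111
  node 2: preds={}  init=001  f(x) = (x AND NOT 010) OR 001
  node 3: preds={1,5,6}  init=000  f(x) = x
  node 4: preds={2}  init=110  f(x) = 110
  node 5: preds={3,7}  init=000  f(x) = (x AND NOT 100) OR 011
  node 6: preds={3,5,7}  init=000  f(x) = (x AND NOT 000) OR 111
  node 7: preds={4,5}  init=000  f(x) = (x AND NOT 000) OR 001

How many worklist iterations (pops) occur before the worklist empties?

11

Worklist (11 pops):
  #1 pop 0: in=000 → 111 (was 110); enqueue []
  #2 pop 1: in=110 → 111 (was 000); enqueue []
  #3 pop 2: in=000 → 001 (no change)
  #4 pop 3: in=111 → 111 (was 000); enqueue []
  #5 pop 4: in=001 → 110 (no change)
  #6 pop 5: in=111 → 011 (was 000); enqueue [3]
  #7 pop 6: in=111 → 111 (was 000); enqueue []
  #8 pop 7: in=111 → 111 (was 000); enqueue [5,6]
  #9 pop 3: in=111 → 111 (no change)
  #10 pop 5: in=111 → 011 (no change)
  #11 pop 6: in=111 → 111 (no change)

Fixpoint:
  val[0] = 111
  val[1] = 111
  val[2] = 001
  val[3] = 111
  val[4] = 110
  val[5] = 011
  val[6] = 111
  val[7] = 111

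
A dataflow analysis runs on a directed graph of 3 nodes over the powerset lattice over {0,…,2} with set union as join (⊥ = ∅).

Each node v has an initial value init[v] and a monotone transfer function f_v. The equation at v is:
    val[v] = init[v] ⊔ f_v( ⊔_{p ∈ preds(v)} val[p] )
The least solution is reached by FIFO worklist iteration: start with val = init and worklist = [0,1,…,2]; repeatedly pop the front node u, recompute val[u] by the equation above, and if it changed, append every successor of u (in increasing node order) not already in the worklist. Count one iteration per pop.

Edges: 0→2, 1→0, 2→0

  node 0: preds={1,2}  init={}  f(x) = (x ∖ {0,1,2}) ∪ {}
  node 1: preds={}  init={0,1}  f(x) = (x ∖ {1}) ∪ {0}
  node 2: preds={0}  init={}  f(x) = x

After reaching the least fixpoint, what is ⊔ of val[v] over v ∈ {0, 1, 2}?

Iteration log — 3 steps:
  step 1. node 0  ⊔preds={0,1}  new={}  stable
  step 2. node 1  ⊔preds={}  new={0,1}  stable
  step 3. node 2  ⊔preds={}  new={}  stable

Least fixpoint reached:
  node 0: {}
  node 1: {0,1}
  node 2: {}

{0,1}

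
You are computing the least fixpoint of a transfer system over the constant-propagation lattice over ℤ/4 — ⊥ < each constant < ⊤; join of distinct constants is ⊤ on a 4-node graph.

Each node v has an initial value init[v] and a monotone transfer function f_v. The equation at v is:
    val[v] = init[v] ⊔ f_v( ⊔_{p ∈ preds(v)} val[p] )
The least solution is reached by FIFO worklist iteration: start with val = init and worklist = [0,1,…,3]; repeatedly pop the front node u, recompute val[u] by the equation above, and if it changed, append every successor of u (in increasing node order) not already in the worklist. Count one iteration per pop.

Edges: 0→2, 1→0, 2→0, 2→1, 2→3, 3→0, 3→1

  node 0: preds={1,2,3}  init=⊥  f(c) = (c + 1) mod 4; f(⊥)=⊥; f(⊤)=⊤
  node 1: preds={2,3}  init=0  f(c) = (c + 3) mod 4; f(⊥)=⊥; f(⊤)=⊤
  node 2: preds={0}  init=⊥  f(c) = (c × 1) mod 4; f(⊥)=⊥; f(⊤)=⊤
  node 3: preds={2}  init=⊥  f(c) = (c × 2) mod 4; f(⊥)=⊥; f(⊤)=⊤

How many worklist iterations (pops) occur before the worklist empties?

Worklist (12 pops):
  #1 pop 0: in=0 → 1 (was ⊥); enqueue []
  #2 pop 1: in=⊥ → 0 (no change)
  #3 pop 2: in=1 → 1 (was ⊥); enqueue [0,1]
  #4 pop 3: in=1 → 2 (was ⊥); enqueue []
  #5 pop 0: in=⊤ → ⊤ (was 1); enqueue [2]
  #6 pop 1: in=⊤ → ⊤ (was 0); enqueue [0]
  #7 pop 2: in=⊤ → ⊤ (was 1); enqueue [1,3]
  #8 pop 0: in=⊤ → ⊤ (no change)
  #9 pop 1: in=⊤ → ⊤ (no change)
  #10 pop 3: in=⊤ → ⊤ (was 2); enqueue [0,1]
  #11 pop 0: in=⊤ → ⊤ (no change)
  #12 pop 1: in=⊤ → ⊤ (no change)

Fixpoint:
  val[0] = ⊤
  val[1] = ⊤
  val[2] = ⊤
  val[3] = ⊤

12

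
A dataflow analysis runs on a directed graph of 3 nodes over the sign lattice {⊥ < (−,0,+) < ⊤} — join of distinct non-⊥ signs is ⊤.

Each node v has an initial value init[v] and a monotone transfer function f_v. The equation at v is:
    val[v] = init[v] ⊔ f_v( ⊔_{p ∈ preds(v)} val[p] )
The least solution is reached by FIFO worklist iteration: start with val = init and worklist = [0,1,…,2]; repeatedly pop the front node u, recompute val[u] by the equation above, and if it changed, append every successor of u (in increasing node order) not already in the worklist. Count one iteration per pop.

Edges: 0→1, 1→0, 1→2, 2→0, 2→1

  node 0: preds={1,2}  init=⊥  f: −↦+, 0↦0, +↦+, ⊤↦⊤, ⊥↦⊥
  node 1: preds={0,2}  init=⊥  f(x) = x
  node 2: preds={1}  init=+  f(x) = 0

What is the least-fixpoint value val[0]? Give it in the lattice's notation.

⊤

Worklist (7 pops):
  #1 pop 0: in=+ → + (was ⊥); enqueue []
  #2 pop 1: in=+ → + (was ⊥); enqueue [0]
  #3 pop 2: in=+ → ⊤ (was +); enqueue [1]
  #4 pop 0: in=⊤ → ⊤ (was +); enqueue []
  #5 pop 1: in=⊤ → ⊤ (was +); enqueue [0,2]
  #6 pop 0: in=⊤ → ⊤ (no change)
  #7 pop 2: in=⊤ → ⊤ (no change)

Fixpoint:
  val[0] = ⊤
  val[1] = ⊤
  val[2] = ⊤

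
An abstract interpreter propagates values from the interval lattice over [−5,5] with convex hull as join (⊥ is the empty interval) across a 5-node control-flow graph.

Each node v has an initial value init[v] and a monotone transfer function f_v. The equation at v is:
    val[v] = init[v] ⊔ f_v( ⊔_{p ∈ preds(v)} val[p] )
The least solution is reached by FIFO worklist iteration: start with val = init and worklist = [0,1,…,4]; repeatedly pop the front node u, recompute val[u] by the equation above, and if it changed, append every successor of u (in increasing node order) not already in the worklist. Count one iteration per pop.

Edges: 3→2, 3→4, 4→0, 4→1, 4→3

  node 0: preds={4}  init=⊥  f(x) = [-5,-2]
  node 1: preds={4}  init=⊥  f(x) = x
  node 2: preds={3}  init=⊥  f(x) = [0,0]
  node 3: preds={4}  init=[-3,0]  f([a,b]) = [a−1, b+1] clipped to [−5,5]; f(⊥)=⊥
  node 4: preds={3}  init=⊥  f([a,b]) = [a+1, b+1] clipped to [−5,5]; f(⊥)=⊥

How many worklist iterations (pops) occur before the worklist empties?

20

Trace (20 dequeues):
  [1] u=0 | in ⊥ | out [-5,-2] | prev ⊥ | push {}
  [2] u=1 | in ⊥ | out ⊥ | ==
  [3] u=2 | in [-3,0] | out [0,0] | prev ⊥ | push {}
  [4] u=3 | in ⊥ | out [-3,0] | ==
  [5] u=4 | in [-3,0] | out [-2,1] | prev ⊥ | push {0,1,3}
  [6] u=0 | in [-2,1] | out [-5,-2] | ==
  [7] u=1 | in [-2,1] | out [-2,1] | prev ⊥ | push {}
  [8] u=3 | in [-2,1] | out [-3,2] | prev [-3,0] | push {2,4}
  [9] u=2 | in [-3,2] | out [0,0] | ==
  [10] u=4 | in [-3,2] | out [-2,3] | prev [-2,1] | push {0,1,3}
  [11] u=0 | in [-2,3] | out [-5,-2] | ==
  [12] u=1 | in [-2,3] | out [-2,3] | prev [-2,1] | push {}
  [13] u=3 | in [-2,3] | out [-3,4] | prev [-3,2] | push {2,4}
  [14] u=2 | in [-3,4] | out [0,0] | ==
  [15] u=4 | in [-3,4] | out [-2,5] | prev [-2,3] | push {0,1,3}
  [16] u=0 | in [-2,5] | out [-5,-2] | ==
  [17] u=1 | in [-2,5] | out [-2,5] | prev [-2,3] | push {}
  [18] u=3 | in [-2,5] | out [-3,5] | prev [-3,4] | push {2,4}
  [19] u=2 | in [-3,5] | out [0,0] | ==
  [20] u=4 | in [-3,5] | out [-2,5] | ==

Converged values:
  [0] [-5,-2]
  [1] [-2,5]
  [2] [0,0]
  [3] [-3,5]
  [4] [-2,5]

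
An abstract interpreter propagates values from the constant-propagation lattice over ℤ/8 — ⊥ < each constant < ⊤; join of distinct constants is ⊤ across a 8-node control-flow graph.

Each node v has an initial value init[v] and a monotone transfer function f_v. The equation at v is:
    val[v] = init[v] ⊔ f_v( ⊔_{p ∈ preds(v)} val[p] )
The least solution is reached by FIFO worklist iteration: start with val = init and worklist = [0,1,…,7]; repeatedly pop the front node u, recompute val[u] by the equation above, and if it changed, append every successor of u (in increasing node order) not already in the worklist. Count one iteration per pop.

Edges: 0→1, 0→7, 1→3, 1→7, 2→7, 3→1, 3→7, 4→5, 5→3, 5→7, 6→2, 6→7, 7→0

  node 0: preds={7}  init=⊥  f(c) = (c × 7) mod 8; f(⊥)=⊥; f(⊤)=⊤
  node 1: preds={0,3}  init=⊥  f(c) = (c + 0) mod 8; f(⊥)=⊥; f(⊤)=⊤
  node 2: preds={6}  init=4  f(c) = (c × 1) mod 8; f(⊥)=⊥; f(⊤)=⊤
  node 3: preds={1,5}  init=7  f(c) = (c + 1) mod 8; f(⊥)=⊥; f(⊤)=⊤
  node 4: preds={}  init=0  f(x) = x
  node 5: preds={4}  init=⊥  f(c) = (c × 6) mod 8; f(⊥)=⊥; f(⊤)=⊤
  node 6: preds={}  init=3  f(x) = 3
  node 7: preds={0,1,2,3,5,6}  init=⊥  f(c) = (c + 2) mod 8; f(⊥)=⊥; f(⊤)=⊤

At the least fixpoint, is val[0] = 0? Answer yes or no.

Worklist (13 pops):
  #1 pop 0: in=⊥ → ⊥ (no change)
  #2 pop 1: in=7 → 7 (was ⊥); enqueue []
  #3 pop 2: in=3 → ⊤ (was 4); enqueue []
  #4 pop 3: in=7 → ⊤ (was 7); enqueue [1]
  #5 pop 4: in=⊥ → 0 (no change)
  #6 pop 5: in=0 → 0 (was ⊥); enqueue [3]
  #7 pop 6: in=⊥ → 3 (no change)
  #8 pop 7: in=⊤ → ⊤ (was ⊥); enqueue [0]
  #9 pop 1: in=⊤ → ⊤ (was 7); enqueue [7]
  #10 pop 3: in=⊤ → ⊤ (no change)
  #11 pop 0: in=⊤ → ⊤ (was ⊥); enqueue [1]
  #12 pop 7: in=⊤ → ⊤ (no change)
  #13 pop 1: in=⊤ → ⊤ (no change)

Fixpoint:
  val[0] = ⊤
  val[1] = ⊤
  val[2] = ⊤
  val[3] = ⊤
  val[4] = 0
  val[5] = 0
  val[6] = 3
  val[7] = ⊤

no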